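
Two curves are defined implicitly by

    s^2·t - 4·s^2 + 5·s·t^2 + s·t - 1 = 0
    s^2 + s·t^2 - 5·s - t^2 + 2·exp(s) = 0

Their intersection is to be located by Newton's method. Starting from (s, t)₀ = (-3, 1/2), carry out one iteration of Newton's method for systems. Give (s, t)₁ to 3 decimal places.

(-1.079, 1.161)

At (-3, 1/2): F = (-37.750, 23.09957).
Jacobian J = [[2·s·t - 8·s + 5·t^2 + t, s^2 + 10·s·t + s], [2·s + t^2 + 2·exp(s) - 5, 2·s·t - 2·t]].
At the point, J = [[22.750, -9.000], [-10.65043, -4.000]] (det J = -186.85383).
Solving J·Δ = −F gives Δ = (1.921, 0.661).
Then the next iterate is (s, t)₁ = (-1.079, 1.161).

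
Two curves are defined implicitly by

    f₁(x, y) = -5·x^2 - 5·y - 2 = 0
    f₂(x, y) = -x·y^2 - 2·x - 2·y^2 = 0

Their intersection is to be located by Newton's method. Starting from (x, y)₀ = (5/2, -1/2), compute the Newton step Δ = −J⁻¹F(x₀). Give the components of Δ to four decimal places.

(-1.3657, 0.6783)

At (5/2, -1/2): F = (-30.7500, -6.1250).
Jacobian J = [[-10·x, -5], [-y^2 - 2, -2·x·y - 4·y]].
At the point, J = [[-25.0000, -5.0000], [-2.2500, 4.5000]] (det J = -123.7500).
Solving J·Δ = −F gives Δ = (-1.3657, 0.6783).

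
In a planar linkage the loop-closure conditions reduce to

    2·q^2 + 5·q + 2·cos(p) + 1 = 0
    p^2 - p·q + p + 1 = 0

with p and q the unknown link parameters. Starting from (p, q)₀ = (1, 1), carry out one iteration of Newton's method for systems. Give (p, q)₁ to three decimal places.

At (1, 1): F = (9.08060, 2.000).
Jacobian J = [[-2·sin(p), 4·q + 5], [2·p - q + 1, -p]].
At the point, J = [[-1.68294, 9.000], [2.000, -1.000]] (det J = -16.31706).
Solving J·Δ = −F gives Δ = (-1.660, -1.319).
Then the next iterate is (p, q)₁ = (-0.660, -0.319).

(-0.660, -0.319)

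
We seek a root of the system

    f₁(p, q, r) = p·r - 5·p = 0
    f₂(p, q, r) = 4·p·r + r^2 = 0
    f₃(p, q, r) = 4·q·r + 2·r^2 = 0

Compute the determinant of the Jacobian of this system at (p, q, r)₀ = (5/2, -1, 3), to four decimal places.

744.0000

J = [[r - 5, 0, p], [4·r, 0, 4·p + 2·r], [0, 4·r, 4·q + 4·r]].
At the point, J = [[-2.0000, 0.0000, 2.5000], [12.0000, 0.0000, 16.0000], [0.0000, 12.0000, 8.0000]].
det J = 744.0000.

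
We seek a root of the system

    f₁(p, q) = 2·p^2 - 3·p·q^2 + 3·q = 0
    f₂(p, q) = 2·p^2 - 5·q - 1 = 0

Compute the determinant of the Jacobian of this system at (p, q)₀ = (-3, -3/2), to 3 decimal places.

-194.250

J = [[4·p - 3·q^2, -6·p·q + 3], [4·p, -5]].
At the point, J = [[-18.750, -24.000], [-12.000, -5.000]].
det J = -194.250.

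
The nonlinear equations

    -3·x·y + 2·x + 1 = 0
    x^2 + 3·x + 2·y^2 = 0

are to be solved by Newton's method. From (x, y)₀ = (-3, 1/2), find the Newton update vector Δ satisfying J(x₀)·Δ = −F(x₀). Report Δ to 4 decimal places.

(0.1964, 0.0446)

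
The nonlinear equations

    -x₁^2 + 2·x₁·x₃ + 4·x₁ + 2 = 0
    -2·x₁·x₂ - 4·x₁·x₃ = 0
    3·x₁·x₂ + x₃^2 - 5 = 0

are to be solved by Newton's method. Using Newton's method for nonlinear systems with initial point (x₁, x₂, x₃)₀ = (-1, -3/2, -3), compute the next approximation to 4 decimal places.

(-0.2222, -2.8333, -1.5000)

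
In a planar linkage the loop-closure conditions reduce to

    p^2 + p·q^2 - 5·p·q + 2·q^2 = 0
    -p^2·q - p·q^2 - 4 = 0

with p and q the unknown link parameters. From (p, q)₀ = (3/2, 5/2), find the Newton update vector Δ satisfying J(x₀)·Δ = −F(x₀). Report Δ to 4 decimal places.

At (3/2, 5/2): F = (5.3750, -19.0000).
Jacobian J = [[2·p + q^2 - 5·q, 2·p·q - 5·p + 4·q], [-2·p·q - q^2, -p^2 - 2·p·q]].
At the point, J = [[-3.2500, 10.0000], [-13.7500, -9.7500]] (det J = 169.1875).
Solving J·Δ = −F gives Δ = (-0.8133, -0.8018).

(-0.8133, -0.8018)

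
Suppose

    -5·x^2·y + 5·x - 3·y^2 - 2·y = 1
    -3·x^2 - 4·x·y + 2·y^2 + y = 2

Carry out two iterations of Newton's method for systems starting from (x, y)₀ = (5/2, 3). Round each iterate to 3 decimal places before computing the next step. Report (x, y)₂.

At (5/2, 3): F = (-115.250, -29.750).
Jacobian J = [[-10·x·y + 5, -5·x^2 - 6·y - 2], [-6·x - 4·y, -4·x + 4·y + 1]].
At the point, J = [[-70.000, -51.250], [-27.000, 3.000]] (det J = -1593.750).
Solving J·Δ = −F gives Δ = (-1.174, -0.646).
Then the next iterate is (x, y)₁ = (1.326, 2.354).
Round to (1.326, 2.354) and repeat: F = (-36.39686, -6.32381), J = [[-26.21404, -24.91538], [-17.372, 5.112]].
Δ = (-0.606, -0.823), so (x, y)₂ = (0.720, 1.531).

(0.720, 1.531)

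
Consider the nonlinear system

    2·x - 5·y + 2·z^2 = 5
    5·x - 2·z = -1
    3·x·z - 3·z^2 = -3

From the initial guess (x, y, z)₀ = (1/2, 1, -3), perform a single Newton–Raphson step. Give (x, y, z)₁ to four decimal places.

At (1/2, 1, -3): F = (9.0000, 9.5000, -28.5000).
Jacobian J = [[2, -5, 4·z], [5, 0, -2], [3·z, 0, 3·x - 6·z]].
At the point, J = [[2.0000, -5.0000, -12.0000], [5.0000, 0.0000, -2.0000], [-9.0000, 0.0000, 19.5000]] (det J = 397.5000).
Solving J·Δ = −F gives Δ = (-1.6132, -0.5660, 0.7170).
Then the next iterate is (x, y, z)₁ = (-1.1132, 0.4340, -2.2830).

(-1.1132, 0.4340, -2.2830)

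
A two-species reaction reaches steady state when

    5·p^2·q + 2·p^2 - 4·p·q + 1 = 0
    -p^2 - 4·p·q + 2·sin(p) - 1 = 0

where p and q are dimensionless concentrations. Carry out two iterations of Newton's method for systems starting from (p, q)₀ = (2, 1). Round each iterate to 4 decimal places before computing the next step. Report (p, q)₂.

(0.2663, 0.4694)

At (2, 1): F = (21.0000, -11.181405).
Jacobian J = [[10·p·q + 4·p - 4·q, 5·p^2 - 4·p], [-2·p - 4·q + 2·cos(p), -4·p]].
At the point, J = [[24.0000, 12.0000], [-8.832294, -8.0000]] (det J = -86.012476).
Solving J·Δ = −F gives Δ = (-0.3932, -0.9635).
Then the next iterate is (p, q)₁ = (1.6068, 0.0365).
Round to (1.6068, 0.0365) and repeat: F = (6.400199, -1.817695), J = [[6.867682, 6.481831], [-3.431592, -6.4272]].
Δ = (-1.3405, 0.4329), so (p, q)₂ = (0.2663, 0.4694).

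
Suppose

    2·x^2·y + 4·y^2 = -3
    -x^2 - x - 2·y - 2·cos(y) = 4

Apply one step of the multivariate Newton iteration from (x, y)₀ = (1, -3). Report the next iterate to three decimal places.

(0.178, -1.051)

At (1, -3): F = (33.000, 1.97998).
Jacobian J = [[4·x·y, 2·x^2 + 8·y], [-2·x - 1, 2·sin(y) - 2]].
At the point, J = [[-12.000, -22.000], [-3.000, -2.28224]] (det J = -38.61312).
Solving J·Δ = −F gives Δ = (-0.822, 1.949).
Then the next iterate is (x, y)₁ = (0.178, -1.051).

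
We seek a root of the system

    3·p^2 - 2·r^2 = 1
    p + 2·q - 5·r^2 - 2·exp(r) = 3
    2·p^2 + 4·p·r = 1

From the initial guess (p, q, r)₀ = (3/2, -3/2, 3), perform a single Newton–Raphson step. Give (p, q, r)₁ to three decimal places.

(0.817, -10.121, 1.467)

At (3/2, -3/2, 3): F = (-12.250, -89.67107, 21.500).
Jacobian J = [[6·p, 0, -4·r], [1, 2, -10·r - 2·exp(r)], [4·p + 4·r, 0, 4·p]].
At the point, J = [[9.000, 0.000, -12.000], [1.000, 2.000, -70.17107], [18.000, 0.000, 6.000]] (det J = 540.000).
Solving J·Δ = −F gives Δ = (-0.683, -8.621, -1.533).
Then the next iterate is (p, q, r)₁ = (0.817, -10.121, 1.467).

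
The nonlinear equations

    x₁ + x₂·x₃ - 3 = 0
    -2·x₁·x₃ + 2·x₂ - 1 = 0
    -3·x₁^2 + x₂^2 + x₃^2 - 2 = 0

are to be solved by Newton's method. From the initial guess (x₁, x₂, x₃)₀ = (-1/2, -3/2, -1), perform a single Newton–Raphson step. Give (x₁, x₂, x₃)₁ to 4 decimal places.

At (-1/2, -3/2, -1): F = (-2.0000, -5.0000, 0.5000).
Jacobian J = [[1, x₃, x₂], [-2·x₃, 2, -2·x₁], [-6·x₁, 2·x₂, 2·x₃]].
At the point, J = [[1.0000, -1.0000, -1.5000], [2.0000, 2.0000, 1.0000], [3.0000, -3.0000, -2.0000]] (det J = 10.0000).
Solving J·Δ = −F gives Δ = (0.9500, 2.8500, -2.6000).
Then the next iterate is (x₁, x₂, x₃)₁ = (0.4500, 1.3500, -3.6000).

(0.4500, 1.3500, -3.6000)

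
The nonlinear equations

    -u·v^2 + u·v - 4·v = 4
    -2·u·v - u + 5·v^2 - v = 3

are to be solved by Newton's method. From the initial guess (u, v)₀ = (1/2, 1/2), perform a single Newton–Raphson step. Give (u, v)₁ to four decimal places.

(-3.7241, -1.2328)

At (1/2, 1/2): F = (-5.8750, -3.2500).
Jacobian J = [[-v^2 + v, -2·u·v + u - 4], [-2·v - 1, -2·u + 10·v - 1]].
At the point, J = [[0.2500, -4.0000], [-2.0000, 3.0000]] (det J = -7.2500).
Solving J·Δ = −F gives Δ = (-4.2241, -1.7328).
Then the next iterate is (u, v)₁ = (-3.7241, -1.2328).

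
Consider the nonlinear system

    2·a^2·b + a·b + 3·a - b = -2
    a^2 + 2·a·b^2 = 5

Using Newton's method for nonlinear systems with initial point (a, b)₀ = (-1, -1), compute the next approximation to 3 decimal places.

(-0.833, 0.500)

At (-1, -1): F = (-1.000, -6.000).
Jacobian J = [[4·a·b + b + 3, 2·a^2 + a - 1], [2·a + 2·b^2, 4·a·b]].
At the point, J = [[6.000, 0.000], [0.000, 4.000]] (det J = 24.000).
Solving J·Δ = −F gives Δ = (0.167, 1.500).
Then the next iterate is (a, b)₁ = (-0.833, 0.500).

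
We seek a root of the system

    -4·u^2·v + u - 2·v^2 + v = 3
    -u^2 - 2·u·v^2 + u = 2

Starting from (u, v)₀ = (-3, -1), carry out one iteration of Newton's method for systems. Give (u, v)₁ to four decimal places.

(-1.6729, -1.1137)

At (-3, -1): F = (27.0000, -8.0000).
Jacobian J = [[-8·u·v + 1, -4·u^2 - 4·v + 1], [-2·u - 2·v^2 + 1, -4·u·v]].
At the point, J = [[-23.0000, -31.0000], [5.0000, -12.0000]] (det J = 431.0000).
Solving J·Δ = −F gives Δ = (1.3271, -0.1137).
Then the next iterate is (u, v)₁ = (-1.6729, -1.1137).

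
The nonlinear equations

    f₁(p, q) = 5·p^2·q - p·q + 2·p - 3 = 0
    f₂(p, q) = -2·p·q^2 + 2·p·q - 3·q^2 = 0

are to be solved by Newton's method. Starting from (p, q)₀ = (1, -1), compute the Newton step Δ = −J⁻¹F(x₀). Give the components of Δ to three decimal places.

(-0.471, 0.426)

At (1, -1): F = (-5.000, -7.000).
Jacobian J = [[10·p·q - q + 2, 5·p^2 - p], [-2·q^2 + 2·q, -4·p·q + 2·p - 6·q]].
At the point, J = [[-7.000, 4.000], [-4.000, 12.000]] (det J = -68.000).
Solving J·Δ = −F gives Δ = (-0.471, 0.426).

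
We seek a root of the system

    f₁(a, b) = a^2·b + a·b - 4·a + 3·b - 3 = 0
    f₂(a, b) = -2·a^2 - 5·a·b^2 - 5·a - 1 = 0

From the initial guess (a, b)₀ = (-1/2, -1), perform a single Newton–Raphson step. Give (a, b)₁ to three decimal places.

At (-1/2, -1): F = (-3.750, 3.500).
Jacobian J = [[2·a·b + b - 4, a^2 + a + 3], [-4·a - 5·b^2 - 5, -10·a·b]].
At the point, J = [[-4.000, 2.750], [-8.000, -5.000]] (det J = 42.000).
Solving J·Δ = −F gives Δ = (-0.217, 1.048).
Then the next iterate is (a, b)₁ = (-0.717, 0.048).

(-0.717, 0.048)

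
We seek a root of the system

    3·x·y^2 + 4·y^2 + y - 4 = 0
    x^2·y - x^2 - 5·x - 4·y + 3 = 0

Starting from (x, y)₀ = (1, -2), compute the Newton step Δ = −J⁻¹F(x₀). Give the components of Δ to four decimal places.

At (1, -2): F = (22.0000, 3.0000).
Jacobian J = [[3·y^2, 6·x·y + 8·y + 1], [2·x·y - 2·x - 5, x^2 - 4]].
At the point, J = [[12.0000, -27.0000], [-11.0000, -3.0000]] (det J = -333.0000).
Solving J·Δ = −F gives Δ = (0.0450, 0.8348).

(0.0450, 0.8348)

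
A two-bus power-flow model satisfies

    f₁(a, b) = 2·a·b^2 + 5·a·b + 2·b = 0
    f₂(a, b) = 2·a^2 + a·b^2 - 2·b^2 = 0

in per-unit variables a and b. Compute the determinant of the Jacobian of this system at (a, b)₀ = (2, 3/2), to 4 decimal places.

J = [[2·b^2 + 5·b, 4·a·b + 5·a + 2], [4·a + b^2, 2·a·b - 4·b]].
At the point, J = [[12.0000, 24.0000], [10.2500, 0.0000]].
det J = -246.0000.

-246.0000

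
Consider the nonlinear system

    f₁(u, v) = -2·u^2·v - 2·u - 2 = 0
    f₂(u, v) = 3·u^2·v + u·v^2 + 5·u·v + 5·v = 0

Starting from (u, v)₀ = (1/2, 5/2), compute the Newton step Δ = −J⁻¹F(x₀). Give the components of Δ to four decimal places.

(-0.5443, -0.8803)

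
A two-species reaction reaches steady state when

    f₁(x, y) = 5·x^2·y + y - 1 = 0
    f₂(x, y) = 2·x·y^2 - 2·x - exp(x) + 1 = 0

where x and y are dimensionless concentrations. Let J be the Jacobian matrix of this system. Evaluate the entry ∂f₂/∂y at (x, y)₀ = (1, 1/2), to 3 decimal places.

2.000

∂f₂/∂y = 4·x·y.
At (1, 1/2) this is 2.000.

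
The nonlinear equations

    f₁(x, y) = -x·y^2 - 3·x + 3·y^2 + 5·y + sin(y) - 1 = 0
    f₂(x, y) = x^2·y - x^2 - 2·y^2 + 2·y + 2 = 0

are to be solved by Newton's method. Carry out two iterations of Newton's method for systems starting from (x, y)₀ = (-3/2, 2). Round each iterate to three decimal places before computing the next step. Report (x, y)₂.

At (-3/2, 2): F = (32.40930, 0.250).
Jacobian J = [[-y^2 - 3, -2·x·y + 6·y + cos(y) + 5], [2·x·y - 2·x, x^2 - 4·y + 2]].
At the point, J = [[-7.000, 22.58385], [-3.000, -3.750]] (det J = 94.00156).
Solving J·Δ = −F gives Δ = (1.353, -1.016).
Then the next iterate is (x, y)₁ = (-0.147, 0.984).
Round to (-0.147, 0.984) and repeat: F = (8.24082, 2.03114), J = [[-3.96826, 11.74699], [0.00470, -1.91439]].
Δ = (5.256, 1.074), so (x, y)₂ = (5.109, 2.058).

(5.109, 2.058)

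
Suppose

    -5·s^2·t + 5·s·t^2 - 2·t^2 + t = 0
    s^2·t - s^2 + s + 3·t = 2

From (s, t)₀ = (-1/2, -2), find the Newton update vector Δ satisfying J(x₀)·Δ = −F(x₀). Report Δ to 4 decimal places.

(2.7873, -0.5844)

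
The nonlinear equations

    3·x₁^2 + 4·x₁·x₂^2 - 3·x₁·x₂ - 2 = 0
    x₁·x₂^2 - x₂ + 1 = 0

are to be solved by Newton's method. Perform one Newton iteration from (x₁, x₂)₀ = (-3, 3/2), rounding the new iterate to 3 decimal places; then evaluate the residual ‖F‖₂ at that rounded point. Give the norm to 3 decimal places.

2.483

At (-3, 3/2): F = (11.500, -7.250).
Jacobian J = [[6·x₁ + 4·x₂^2 - 3·x₂, 8·x₁·x₂ - 3·x₁], [x₂^2, 2·x₁·x₂ - 1]].
At the point, J = [[-13.500, -27.000], [2.250, -10.000]] (det J = 195.750).
Solving J·Δ = −F gives Δ = (1.587, -0.368).
Then the next iterate is (x₁, x₂)₁ = (-1.413, 1.132).
Re-evaluating at (-1.413, 1.132): F = (1.54565, -1.94265), so ‖F‖₂ = 2.483.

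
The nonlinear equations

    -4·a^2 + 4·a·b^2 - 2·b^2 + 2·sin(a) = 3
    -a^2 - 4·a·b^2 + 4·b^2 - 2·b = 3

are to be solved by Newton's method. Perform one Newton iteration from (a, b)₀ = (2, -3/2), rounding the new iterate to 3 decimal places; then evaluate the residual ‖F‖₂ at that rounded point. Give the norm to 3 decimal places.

3.172

At (2, -3/2): F = (-3.68141, -13.000).
Jacobian J = [[-8·a + 4·b^2 + 2·cos(a), 8·a·b - 4·b], [-2·a - 4·b^2, -8·a·b + 8·b - 2]].
At the point, J = [[-7.83229, -18.000], [-13.000, 10.000]] (det J = -312.32294).
Solving J·Δ = −F gives Δ = (-0.867, 0.173).
Then the next iterate is (a, b)₁ = (1.133, -1.327).
Re-evaluating at (1.133, -1.327): F = (-1.86471, -2.56650), so ‖F‖₂ = 3.172.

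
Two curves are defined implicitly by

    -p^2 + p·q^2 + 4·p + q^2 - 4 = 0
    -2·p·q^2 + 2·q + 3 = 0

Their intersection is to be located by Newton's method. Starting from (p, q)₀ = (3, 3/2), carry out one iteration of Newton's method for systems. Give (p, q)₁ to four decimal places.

At (3, 3/2): F = (8.0000, -7.5000).
Jacobian J = [[-2·p + q^2 + 4, 2·p·q + 2·q], [-2·q^2, -4·p·q + 2]].
At the point, J = [[0.2500, 12.0000], [-4.5000, -16.0000]] (det J = 50.0000).
Solving J·Δ = −F gives Δ = (0.7600, -0.6825).
Then the next iterate is (p, q)₁ = (3.7600, 0.8175).

(3.7600, 0.8175)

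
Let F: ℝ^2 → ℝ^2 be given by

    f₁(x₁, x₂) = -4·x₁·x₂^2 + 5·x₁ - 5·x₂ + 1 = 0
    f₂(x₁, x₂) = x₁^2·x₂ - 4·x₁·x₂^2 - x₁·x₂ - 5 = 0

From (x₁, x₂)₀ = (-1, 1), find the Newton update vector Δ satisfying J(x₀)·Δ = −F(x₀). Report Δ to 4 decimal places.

(1.7097, 1.0968)

At (-1, 1): F = (-5.0000, 1.0000).
Jacobian J = [[-4·x₂^2 + 5, -8·x₁·x₂ - 5], [2·x₁·x₂ - 4·x₂^2 - x₂, x₁^2 - 8·x₁·x₂ - x₁]].
At the point, J = [[1.0000, 3.0000], [-7.0000, 10.0000]] (det J = 31.0000).
Solving J·Δ = −F gives Δ = (1.7097, 1.0968).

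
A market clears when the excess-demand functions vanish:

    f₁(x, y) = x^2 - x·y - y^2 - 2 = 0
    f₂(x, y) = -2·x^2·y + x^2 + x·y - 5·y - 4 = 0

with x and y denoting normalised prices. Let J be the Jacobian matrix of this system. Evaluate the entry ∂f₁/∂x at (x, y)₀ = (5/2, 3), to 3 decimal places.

∂f₁/∂x = 2·x - y.
At (5/2, 3) this is 2.000.

2.000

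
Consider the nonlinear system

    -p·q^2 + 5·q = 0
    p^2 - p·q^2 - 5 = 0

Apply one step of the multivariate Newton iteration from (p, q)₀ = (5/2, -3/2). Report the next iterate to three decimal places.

(1.646, -0.604)

At (5/2, -3/2): F = (-13.125, -4.375).
Jacobian J = [[-q^2, -2·p·q + 5], [2·p - q^2, -2·p·q]].
At the point, J = [[-2.250, 12.500], [2.750, 7.500]] (det J = -51.250).
Solving J·Δ = −F gives Δ = (-0.854, 0.896).
Then the next iterate is (p, q)₁ = (1.646, -0.604).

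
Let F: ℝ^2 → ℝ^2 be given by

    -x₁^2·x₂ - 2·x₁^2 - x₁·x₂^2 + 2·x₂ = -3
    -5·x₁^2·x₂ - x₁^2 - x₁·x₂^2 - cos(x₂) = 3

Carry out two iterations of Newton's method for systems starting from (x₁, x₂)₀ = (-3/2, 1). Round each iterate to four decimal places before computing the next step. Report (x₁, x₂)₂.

(-1.1271, -0.8371)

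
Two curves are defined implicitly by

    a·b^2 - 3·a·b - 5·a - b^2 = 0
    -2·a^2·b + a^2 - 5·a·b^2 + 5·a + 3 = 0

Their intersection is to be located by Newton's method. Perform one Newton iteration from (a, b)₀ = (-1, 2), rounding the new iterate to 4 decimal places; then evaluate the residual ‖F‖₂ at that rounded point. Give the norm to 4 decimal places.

4.6128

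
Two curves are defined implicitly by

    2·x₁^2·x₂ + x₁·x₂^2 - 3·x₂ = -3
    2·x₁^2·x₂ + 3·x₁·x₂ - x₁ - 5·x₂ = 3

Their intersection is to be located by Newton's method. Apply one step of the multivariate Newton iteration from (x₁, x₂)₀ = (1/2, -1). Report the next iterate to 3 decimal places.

(-0.597, 1.028)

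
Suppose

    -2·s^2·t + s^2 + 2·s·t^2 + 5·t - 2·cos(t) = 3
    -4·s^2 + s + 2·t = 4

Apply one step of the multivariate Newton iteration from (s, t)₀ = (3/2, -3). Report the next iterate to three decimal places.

(-0.691, -6.303)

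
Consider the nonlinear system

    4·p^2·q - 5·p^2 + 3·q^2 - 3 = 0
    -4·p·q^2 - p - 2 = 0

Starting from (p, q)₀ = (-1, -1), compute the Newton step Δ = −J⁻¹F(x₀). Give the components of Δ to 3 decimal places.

At (-1, -1): F = (-9.000, 3.000).
Jacobian J = [[8·p·q - 10·p, 4·p^2 + 6·q], [-4·q^2 - 1, -8·p·q]].
At the point, J = [[18.000, -2.000], [-5.000, -8.000]] (det J = -154.000).
Solving J·Δ = −F gives Δ = (0.506, 0.058).

(0.506, 0.058)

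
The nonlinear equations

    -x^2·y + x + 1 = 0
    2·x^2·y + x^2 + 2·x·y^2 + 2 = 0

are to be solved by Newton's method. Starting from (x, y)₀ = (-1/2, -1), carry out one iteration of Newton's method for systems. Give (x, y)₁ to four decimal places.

At (-1/2, -1): F = (0.7500, 0.7500).
Jacobian J = [[-2·x·y + 1, -x^2], [4·x·y + 2·x + 2·y^2, 2·x^2 + 4·x·y]].
At the point, J = [[0.0000, -0.2500], [3.0000, 2.5000]] (det J = 0.7500).
Solving J·Δ = −F gives Δ = (-2.7500, 3.0000).
Then the next iterate is (x, y)₁ = (-3.2500, 2.0000).

(-3.2500, 2.0000)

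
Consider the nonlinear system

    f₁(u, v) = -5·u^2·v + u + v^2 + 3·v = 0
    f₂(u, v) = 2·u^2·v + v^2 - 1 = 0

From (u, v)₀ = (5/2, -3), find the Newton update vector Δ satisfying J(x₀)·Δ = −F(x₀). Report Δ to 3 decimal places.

At (5/2, -3): F = (96.250, -29.500).
Jacobian J = [[-10·u·v + 1, -5·u^2 + 2·v + 3], [4·u·v, 2·u^2 + 2·v]].
At the point, J = [[76.000, -34.250], [-30.000, 6.500]] (det J = -533.500).
Solving J·Δ = −F gives Δ = (-0.721, 1.210).

(-0.721, 1.210)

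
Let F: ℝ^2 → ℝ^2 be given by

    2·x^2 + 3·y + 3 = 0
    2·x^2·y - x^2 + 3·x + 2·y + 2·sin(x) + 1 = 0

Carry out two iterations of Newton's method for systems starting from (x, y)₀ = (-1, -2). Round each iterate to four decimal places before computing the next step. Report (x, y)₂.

At (-1, -2): F = (-1.0000, -12.682942).
Jacobian J = [[4·x, 3], [4·x·y - 2·x + 2·cos(x) + 3, 2·x^2 + 2]].
At the point, J = [[-4.0000, 3.0000], [14.080605, 4.0000]] (det J = -58.241814).
Solving J·Δ = −F gives Δ = (0.5846, 1.1128).
Then the next iterate is (x, y)₁ = (-0.4154, -0.8872).
Round to (-0.4154, -0.8872) and repeat: F = (0.683514, -3.306454), J = [[-1.6616, 3.0000], [7.134881, 2.345114]].
Δ = (0.4554, 0.0244), so (x, y)₂ = (0.0400, -0.8628).

(0.0400, -0.8628)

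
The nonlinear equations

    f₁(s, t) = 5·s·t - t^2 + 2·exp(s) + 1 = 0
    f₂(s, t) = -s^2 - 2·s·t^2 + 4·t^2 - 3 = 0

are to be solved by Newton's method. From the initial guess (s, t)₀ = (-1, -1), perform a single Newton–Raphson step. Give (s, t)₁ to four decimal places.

(0.2278, -0.8333)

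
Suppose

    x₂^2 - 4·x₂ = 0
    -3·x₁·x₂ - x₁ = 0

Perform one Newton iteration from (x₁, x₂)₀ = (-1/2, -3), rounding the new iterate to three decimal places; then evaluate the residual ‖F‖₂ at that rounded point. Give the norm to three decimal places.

4.461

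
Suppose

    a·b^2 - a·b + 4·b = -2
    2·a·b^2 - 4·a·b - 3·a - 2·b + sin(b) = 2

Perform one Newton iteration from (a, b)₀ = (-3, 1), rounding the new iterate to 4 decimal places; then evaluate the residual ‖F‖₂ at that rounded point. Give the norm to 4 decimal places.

85.4281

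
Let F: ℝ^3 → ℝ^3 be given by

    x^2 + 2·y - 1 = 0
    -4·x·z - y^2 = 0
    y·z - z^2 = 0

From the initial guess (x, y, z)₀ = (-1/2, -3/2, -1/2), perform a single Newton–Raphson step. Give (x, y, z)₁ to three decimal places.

(-0.750, 0.250, -1.250)

At (-1/2, -3/2, -1/2): F = (-3.750, -3.250, 0.500).
Jacobian J = [[2·x, 2, 0], [-4·z, -2·y, -4·x], [0, z, y - 2·z]].
At the point, J = [[-1.000, 2.000, 0.000], [2.000, 3.000, 2.000], [0.000, -0.500, -0.500]] (det J = 2.500).
Solving J·Δ = −F gives Δ = (-0.250, 1.750, -0.750).
Then the next iterate is (x, y, z)₁ = (-0.750, 0.250, -1.250).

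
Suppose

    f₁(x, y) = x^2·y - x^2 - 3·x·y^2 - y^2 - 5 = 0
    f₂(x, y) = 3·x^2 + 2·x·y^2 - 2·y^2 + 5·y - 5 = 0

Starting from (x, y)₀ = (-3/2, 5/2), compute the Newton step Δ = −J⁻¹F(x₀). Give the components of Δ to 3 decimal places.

At (-3/2, 5/2): F = (20.250, -17.000).
Jacobian J = [[2·x·y - 2·x - 3·y^2, x^2 - 6·x·y - 2·y], [6·x + 2·y^2, 4·x·y - 4·y + 5]].
At the point, J = [[-23.250, 19.750], [3.500, -20.000]] (det J = 395.875).
Solving J·Δ = −F gives Δ = (0.175, -0.819).

(0.175, -0.819)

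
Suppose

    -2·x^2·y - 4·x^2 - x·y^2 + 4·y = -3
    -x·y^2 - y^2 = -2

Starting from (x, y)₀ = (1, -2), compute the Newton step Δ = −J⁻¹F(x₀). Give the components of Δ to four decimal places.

(-4.5000, -1.5000)

At (1, -2): F = (-9.0000, -6.0000).
Jacobian J = [[-4·x·y - 8·x - y^2, -2·x^2 - 2·x·y + 4], [-y^2, -2·x·y - 2·y]].
At the point, J = [[-4.0000, 6.0000], [-4.0000, 8.0000]] (det J = -8.0000).
Solving J·Δ = −F gives Δ = (-4.5000, -1.5000).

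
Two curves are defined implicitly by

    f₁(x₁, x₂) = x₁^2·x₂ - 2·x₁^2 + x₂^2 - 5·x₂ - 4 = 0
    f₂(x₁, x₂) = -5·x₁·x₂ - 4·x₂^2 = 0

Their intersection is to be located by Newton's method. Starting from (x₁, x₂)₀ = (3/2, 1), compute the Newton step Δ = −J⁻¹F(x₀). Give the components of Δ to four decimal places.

(-3.5146, 0.3918)

At (3/2, 1): F = (-10.2500, -11.5000).
Jacobian J = [[2·x₁·x₂ - 4·x₁, x₁^2 + 2·x₂ - 5], [-5·x₂, -5·x₁ - 8·x₂]].
At the point, J = [[-3.0000, -0.7500], [-5.0000, -15.5000]] (det J = 42.7500).
Solving J·Δ = −F gives Δ = (-3.5146, 0.3918).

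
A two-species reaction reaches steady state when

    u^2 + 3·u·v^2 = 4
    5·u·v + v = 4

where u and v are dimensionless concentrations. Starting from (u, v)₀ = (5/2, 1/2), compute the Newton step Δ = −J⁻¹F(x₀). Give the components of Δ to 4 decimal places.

(-0.5955, -0.0934)

At (5/2, 1/2): F = (4.1250, 2.7500).
Jacobian J = [[2·u + 3·v^2, 6·u·v], [5·v, 5·u + 1]].
At the point, J = [[5.7500, 7.5000], [2.5000, 13.5000]] (det J = 58.8750).
Solving J·Δ = −F gives Δ = (-0.5955, -0.0934).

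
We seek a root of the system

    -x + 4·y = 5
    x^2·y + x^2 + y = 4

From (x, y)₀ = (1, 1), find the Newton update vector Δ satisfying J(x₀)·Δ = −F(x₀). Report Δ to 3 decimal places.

(0.000, 0.500)

At (1, 1): F = (-2.000, -1.000).
Jacobian J = [[-1, 4], [2·x·y + 2·x, x^2 + 1]].
At the point, J = [[-1.000, 4.000], [4.000, 2.000]] (det J = -18.000).
Solving J·Δ = −F gives Δ = (0.000, 0.500).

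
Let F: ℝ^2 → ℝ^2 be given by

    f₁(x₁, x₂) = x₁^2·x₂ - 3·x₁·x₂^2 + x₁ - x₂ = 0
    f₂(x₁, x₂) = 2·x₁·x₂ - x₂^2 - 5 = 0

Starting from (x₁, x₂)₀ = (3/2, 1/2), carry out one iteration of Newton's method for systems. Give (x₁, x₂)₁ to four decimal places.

At (3/2, 1/2): F = (1.0000, -3.7500).
Jacobian J = [[2·x₁·x₂ - 3·x₂^2 + 1, x₁^2 - 6·x₁·x₂ - 1], [2·x₂, 2·x₁ - 2·x₂]].
At the point, J = [[1.7500, -3.2500], [1.0000, 2.0000]] (det J = 6.7500).
Solving J·Δ = −F gives Δ = (1.5093, 1.1204).
Then the next iterate is (x₁, x₂)₁ = (3.0093, 1.6204).

(3.0093, 1.6204)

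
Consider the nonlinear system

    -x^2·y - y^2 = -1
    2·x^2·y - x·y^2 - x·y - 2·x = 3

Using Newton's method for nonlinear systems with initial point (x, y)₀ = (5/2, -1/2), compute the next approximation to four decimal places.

(-3.0149, -2.3881)

At (5/2, -1/2): F = (3.8750, -13.6250).
Jacobian J = [[-2·x·y, -x^2 - 2·y], [4·x·y - y^2 - y - 2, 2·x^2 - 2·x·y - x]].
At the point, J = [[2.5000, -5.2500], [-6.7500, 12.5000]] (det J = -4.1875).
Solving J·Δ = −F gives Δ = (-5.5149, -1.8881).
Then the next iterate is (x, y)₁ = (-3.0149, -2.3881).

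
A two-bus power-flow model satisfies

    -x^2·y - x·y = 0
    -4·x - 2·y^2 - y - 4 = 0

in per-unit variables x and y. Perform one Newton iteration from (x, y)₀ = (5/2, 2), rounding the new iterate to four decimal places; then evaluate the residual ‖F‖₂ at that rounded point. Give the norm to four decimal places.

22.3067

At (5/2, 2): F = (-17.5000, -24.0000).
Jacobian J = [[-2·x·y - y, -x^2 - x], [-4, -4·y - 1]].
At the point, J = [[-12.0000, -8.7500], [-4.0000, -9.0000]] (det J = 73.0000).
Solving J·Δ = −F gives Δ = (0.7192, -2.9863).
Then the next iterate is (x, y)₁ = (3.2192, -0.9863).
Re-evaluating at (3.2192, -0.9863): F = (13.396369, -17.836075), so ‖F‖₂ = 22.3067.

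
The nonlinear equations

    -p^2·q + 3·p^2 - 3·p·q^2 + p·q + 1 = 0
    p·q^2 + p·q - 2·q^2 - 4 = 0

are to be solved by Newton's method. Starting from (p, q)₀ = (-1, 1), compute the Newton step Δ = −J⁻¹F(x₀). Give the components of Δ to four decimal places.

At (-1, 1): F = (5.0000, -8.0000).
Jacobian J = [[-2·p·q + 6·p - 3·q^2 + q, -p^2 - 6·p·q + p], [q^2 + q, 2·p·q + p - 4·q]].
At the point, J = [[-6.0000, 4.0000], [2.0000, -7.0000]] (det J = 34.0000).
Solving J·Δ = −F gives Δ = (0.0882, -1.1176).

(0.0882, -1.1176)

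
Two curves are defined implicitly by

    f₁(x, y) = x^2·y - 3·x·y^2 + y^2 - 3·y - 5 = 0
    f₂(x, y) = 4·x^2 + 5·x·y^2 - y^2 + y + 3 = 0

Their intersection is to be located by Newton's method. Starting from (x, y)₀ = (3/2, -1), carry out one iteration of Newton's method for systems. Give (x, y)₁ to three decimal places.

At (3/2, -1): F = (-7.750, 17.500).
Jacobian J = [[2·x·y - 3·y^2, x^2 - 6·x·y + 2·y - 3], [8·x + 5·y^2, 10·x·y - 2·y + 1]].
At the point, J = [[-6.000, 6.250], [17.000, -12.000]] (det J = -34.250).
Solving J·Δ = −F gives Δ = (-0.478, 0.781).
Then the next iterate is (x, y)₁ = (1.022, -0.219).

(1.022, -0.219)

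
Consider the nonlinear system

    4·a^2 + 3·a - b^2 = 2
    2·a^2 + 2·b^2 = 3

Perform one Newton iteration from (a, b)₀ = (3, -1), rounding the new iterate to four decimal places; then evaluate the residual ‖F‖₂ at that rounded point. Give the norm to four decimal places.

At (3, -1): F = (42.0000, 17.0000).
Jacobian J = [[8·a + 3, -2·b], [4·a, 4·b]].
At the point, J = [[27.0000, 2.0000], [12.0000, -4.0000]] (det J = -132.0000).
Solving J·Δ = −F gives Δ = (-1.5303, -0.3409).
Then the next iterate is (a, b)₁ = (1.4697, -1.3409).
Re-evaluating at (1.4697, -1.3409): F = (9.251160, 4.916062), so ‖F‖₂ = 10.4762.

10.4762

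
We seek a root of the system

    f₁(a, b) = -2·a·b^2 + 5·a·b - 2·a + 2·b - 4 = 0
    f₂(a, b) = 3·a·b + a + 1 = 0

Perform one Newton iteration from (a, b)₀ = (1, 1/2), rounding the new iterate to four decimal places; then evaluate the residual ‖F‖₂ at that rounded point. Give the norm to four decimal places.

4.8600

At (1, 1/2): F = (-3.0000, 3.5000).
Jacobian J = [[-2·b^2 + 5·b - 2, -4·a·b + 5·a + 2], [3·b + 1, 3·a]].
At the point, J = [[0.0000, 5.0000], [2.5000, 3.0000]] (det J = -12.5000).
Solving J·Δ = −F gives Δ = (-2.1200, 0.6000).
Then the next iterate is (a, b)₁ = (-1.1200, 1.1000).
Re-evaluating at (-1.1200, 1.1000): F = (-3.0096, -3.8160), so ‖F‖₂ = 4.8600.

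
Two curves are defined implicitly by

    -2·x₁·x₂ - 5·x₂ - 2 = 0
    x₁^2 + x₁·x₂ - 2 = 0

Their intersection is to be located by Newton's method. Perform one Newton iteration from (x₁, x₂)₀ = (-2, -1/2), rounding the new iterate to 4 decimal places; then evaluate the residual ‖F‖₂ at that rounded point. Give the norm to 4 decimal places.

At (-2, -1/2): F = (-1.5000, 3.0000).
Jacobian J = [[-2·x₂, -2·x₁ - 5], [2·x₁ + x₂, x₁]].
At the point, J = [[1.0000, -1.0000], [-4.5000, -2.0000]] (det J = -6.5000).
Solving J·Δ = −F gives Δ = (0.9231, -0.5769).
Then the next iterate is (x₁, x₂)₁ = (-1.0769, -1.0769).
Re-evaluating at (-1.0769, -1.0769): F = (1.065073, 0.319427), so ‖F‖₂ = 1.1119.

1.1119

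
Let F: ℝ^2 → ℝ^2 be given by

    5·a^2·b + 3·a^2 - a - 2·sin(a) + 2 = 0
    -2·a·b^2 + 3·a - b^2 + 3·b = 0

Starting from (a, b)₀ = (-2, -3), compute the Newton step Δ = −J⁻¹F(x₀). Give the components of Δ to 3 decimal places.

(0.941, -0.141)

At (-2, -3): F = (-42.18141, 12.000).
Jacobian J = [[10·a·b + 6·a - 2·cos(a) - 1, 5·a^2], [-2·b^2 + 3, -4·a·b - 2·b + 3]].
At the point, J = [[47.83229, 20.000], [-15.000, -15.000]] (det J = -417.48441).
Solving J·Δ = −F gives Δ = (0.941, -0.141).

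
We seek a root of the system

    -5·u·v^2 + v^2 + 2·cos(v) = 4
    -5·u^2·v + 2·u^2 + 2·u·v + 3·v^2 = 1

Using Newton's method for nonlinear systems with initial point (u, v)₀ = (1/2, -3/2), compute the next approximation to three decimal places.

At (1/2, -3/2): F = (-7.23353, 6.625).
Jacobian J = [[-5·v^2, -10·u·v + 2·v - 2·sin(v)], [-10·u·v + 4·u + 2·v, -5·u^2 + 2·u + 6·v]].
At the point, J = [[-11.250, 6.49499], [6.500, -9.250]] (det J = 61.84507).
Solving J·Δ = −F gives Δ = (-0.386, 0.445).
Then the next iterate is (u, v)₁ = (0.114, -1.055).

(0.114, -1.055)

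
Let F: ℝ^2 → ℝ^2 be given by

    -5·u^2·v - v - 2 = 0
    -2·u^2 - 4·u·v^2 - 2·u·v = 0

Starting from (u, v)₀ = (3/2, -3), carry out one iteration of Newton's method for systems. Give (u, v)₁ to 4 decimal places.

At (3/2, -3): F = (34.7500, -49.5000).
Jacobian J = [[-10·u·v, -5·u^2 - 1], [-4·u - 4·v^2 - 2·v, -8·u·v - 2·u]].
At the point, J = [[45.0000, -12.2500], [-36.0000, 33.0000]] (det J = 1044.0000).
Solving J·Δ = −F gives Δ = (-0.5176, 0.9353).
Then the next iterate is (u, v)₁ = (0.9824, -2.0647).

(0.9824, -2.0647)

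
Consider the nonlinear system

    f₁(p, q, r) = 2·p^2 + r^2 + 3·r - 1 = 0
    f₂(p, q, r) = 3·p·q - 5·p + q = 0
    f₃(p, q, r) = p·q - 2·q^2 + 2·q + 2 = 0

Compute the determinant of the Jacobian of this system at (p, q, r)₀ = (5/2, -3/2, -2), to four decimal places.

J = [[4·p, 0, 2·r + 3], [3·q - 5, 3·p + 1, 0], [q, p - 4·q + 2, 0]].
At the point, J = [[10.0000, 0.0000, -1.0000], [-9.5000, 8.5000, 0.0000], [-1.5000, 10.5000, 0.0000]].
det J = 87.0000.

87.0000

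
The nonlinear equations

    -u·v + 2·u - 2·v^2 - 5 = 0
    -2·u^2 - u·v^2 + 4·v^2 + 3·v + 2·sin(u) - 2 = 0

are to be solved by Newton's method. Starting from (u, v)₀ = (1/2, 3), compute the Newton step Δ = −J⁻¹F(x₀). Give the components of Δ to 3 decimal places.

(-0.552, -1.836)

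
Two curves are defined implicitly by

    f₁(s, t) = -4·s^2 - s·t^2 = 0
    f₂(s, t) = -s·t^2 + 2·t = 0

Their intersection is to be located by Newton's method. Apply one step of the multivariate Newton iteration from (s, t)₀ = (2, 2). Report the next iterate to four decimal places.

At (2, 2): F = (-24.0000, -4.0000).
Jacobian J = [[-8·s - t^2, -2·s·t], [-t^2, -2·s·t + 2]].
At the point, J = [[-20.0000, -8.0000], [-4.0000, -6.0000]] (det J = 88.0000).
Solving J·Δ = −F gives Δ = (-1.2727, 0.1818).
Then the next iterate is (s, t)₁ = (0.7273, 2.1818).

(0.7273, 2.1818)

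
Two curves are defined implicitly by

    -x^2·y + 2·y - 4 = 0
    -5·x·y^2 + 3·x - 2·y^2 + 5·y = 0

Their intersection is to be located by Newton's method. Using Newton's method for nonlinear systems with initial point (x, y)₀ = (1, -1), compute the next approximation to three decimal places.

At (1, -1): F = (-5.000, -9.000).
Jacobian J = [[-2·x·y, -x^2 + 2], [-5·y^2 + 3, -10·x·y - 4·y + 5]].
At the point, J = [[2.000, 1.000], [-2.000, 19.000]] (det J = 40.000).
Solving J·Δ = −F gives Δ = (2.150, 0.700).
Then the next iterate is (x, y)₁ = (3.150, -0.300).

(3.150, -0.300)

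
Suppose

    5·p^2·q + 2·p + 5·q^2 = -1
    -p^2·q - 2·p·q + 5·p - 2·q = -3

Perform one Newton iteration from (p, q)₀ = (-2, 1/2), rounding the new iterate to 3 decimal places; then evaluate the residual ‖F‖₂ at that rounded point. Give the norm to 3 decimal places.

2.922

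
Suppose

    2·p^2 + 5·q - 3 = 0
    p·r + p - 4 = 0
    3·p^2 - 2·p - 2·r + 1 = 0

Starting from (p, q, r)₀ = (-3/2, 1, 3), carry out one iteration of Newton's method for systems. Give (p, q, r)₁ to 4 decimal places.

(-0.3929, 1.0286, -0.7143)

At (-3/2, 1, 3): F = (6.5000, -10.0000, 4.7500).
Jacobian J = [[4·p, 5, 0], [r + 1, 0, p], [6·p - 2, 0, -2]].
At the point, J = [[-6.0000, 5.0000, 0.0000], [4.0000, 0.0000, -1.5000], [-11.0000, 0.0000, -2.0000]] (det J = 122.5000).
Solving J·Δ = −F gives Δ = (1.1071, 0.0286, -3.7143).
Then the next iterate is (p, q, r)₁ = (-0.3929, 1.0286, -0.7143).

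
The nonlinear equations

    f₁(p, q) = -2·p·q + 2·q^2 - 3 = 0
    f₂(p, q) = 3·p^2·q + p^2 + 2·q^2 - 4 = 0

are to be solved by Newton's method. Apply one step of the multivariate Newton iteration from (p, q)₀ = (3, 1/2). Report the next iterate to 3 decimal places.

(5.694, -1.548)

At (3, 1/2): F = (-5.500, 19.000).
Jacobian J = [[-2·q, -2·p + 4·q], [6·p·q + 2·p, 3·p^2 + 4·q]].
At the point, J = [[-1.000, -4.000], [15.000, 29.000]] (det J = 31.000).
Solving J·Δ = −F gives Δ = (2.694, -2.048).
Then the next iterate is (p, q)₁ = (5.694, -1.548).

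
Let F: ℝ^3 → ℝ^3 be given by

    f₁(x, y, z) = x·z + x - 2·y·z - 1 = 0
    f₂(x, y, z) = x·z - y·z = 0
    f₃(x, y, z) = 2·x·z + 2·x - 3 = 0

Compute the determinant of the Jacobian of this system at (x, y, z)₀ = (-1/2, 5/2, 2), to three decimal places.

4.000

J = [[z + 1, -2·z, x - 2·y], [z, -z, x - y], [2·z + 2, 0, 2·x]].
At the point, J = [[3.000, -4.000, -5.500], [2.000, -2.000, -3.000], [6.000, 0.000, -1.000]].
det J = 4.000.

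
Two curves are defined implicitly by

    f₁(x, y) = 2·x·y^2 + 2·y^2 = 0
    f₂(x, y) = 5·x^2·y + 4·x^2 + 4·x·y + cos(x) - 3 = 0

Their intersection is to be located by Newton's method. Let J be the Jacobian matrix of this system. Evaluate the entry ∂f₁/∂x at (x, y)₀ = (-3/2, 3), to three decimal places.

18.000

∂f₁/∂x = 2·y^2.
At (-3/2, 3) this is 18.000.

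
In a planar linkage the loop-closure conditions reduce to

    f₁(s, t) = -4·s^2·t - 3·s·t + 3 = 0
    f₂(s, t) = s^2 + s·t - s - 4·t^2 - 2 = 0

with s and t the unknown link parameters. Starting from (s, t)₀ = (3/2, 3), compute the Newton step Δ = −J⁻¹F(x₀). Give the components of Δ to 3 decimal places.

At (3/2, 3): F = (-37.500, -32.750).
Jacobian J = [[-8·s·t - 3·t, -4·s^2 - 3·s], [2·s + t - 1, s - 8·t]].
At the point, J = [[-45.000, -13.500], [5.000, -22.500]] (det J = 1080.000).
Solving J·Δ = −F gives Δ = (-0.372, -1.538).

(-0.372, -1.538)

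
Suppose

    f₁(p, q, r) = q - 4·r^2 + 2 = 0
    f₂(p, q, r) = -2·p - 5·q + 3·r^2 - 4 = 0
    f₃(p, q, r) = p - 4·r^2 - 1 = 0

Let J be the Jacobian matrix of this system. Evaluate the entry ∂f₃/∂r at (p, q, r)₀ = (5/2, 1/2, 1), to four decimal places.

-8.0000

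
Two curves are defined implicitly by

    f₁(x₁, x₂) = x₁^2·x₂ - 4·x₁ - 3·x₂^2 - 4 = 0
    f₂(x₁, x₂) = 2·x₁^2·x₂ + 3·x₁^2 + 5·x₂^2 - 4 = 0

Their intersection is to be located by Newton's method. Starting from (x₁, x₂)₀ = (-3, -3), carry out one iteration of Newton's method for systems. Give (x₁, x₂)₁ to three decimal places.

(-2.734, -1.434)

At (-3, -3): F = (-46.000, 14.000).
Jacobian J = [[2·x₁·x₂ - 4, x₁^2 - 6·x₂], [4·x₁·x₂ + 6·x₁, 2·x₁^2 + 10·x₂]].
At the point, J = [[14.000, 27.000], [18.000, -12.000]] (det J = -654.000).
Solving J·Δ = −F gives Δ = (0.266, 1.566).
Then the next iterate is (x₁, x₂)₁ = (-2.734, -1.434).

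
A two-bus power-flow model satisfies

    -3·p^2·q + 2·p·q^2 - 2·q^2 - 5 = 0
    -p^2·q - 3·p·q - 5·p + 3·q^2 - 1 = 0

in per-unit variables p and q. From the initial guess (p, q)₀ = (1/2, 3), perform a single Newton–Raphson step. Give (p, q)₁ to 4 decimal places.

(4.9722, 6.5556)

At (1/2, 3): F = (-16.2500, 18.2500).
Jacobian J = [[-6·p·q + 2·q^2, -3·p^2 + 4·p·q - 4·q], [-2·p·q - 3·q - 5, -p^2 - 3·p + 6·q]].
At the point, J = [[9.0000, -6.7500], [-17.0000, 16.2500]] (det J = 31.5000).
Solving J·Δ = −F gives Δ = (4.4722, 3.5556).
Then the next iterate is (p, q)₁ = (4.9722, 6.5556).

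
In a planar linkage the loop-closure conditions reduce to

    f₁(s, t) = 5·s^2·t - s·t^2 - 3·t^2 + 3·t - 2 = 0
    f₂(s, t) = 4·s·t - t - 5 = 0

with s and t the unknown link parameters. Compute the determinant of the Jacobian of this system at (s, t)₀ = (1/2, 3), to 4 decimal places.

207.0000

J = [[10·s·t - t^2, 5·s^2 - 2·s·t - 6·t + 3], [4·t, 4·s - 1]].
At the point, J = [[6.0000, -16.7500], [12.0000, 1.0000]].
det J = 207.0000.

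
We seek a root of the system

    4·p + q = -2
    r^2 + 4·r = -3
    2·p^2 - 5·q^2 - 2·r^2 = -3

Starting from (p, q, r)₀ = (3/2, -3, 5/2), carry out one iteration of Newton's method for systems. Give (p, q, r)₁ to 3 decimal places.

At (3/2, -3, 5/2): F = (5.000, 19.250, -50.000).
Jacobian J = [[4, 1, 0], [0, 0, 2·r + 4], [4·p, -10·q, -4·r]].
At the point, J = [[4.000, 1.000, 0.000], [0.000, 0.000, 9.000], [6.000, 30.000, -10.000]] (det J = -1026.000).
Solving J·Δ = −F gives Δ = (-1.567, 1.267, -2.139).
Then the next iterate is (p, q, r)₁ = (-0.067, -1.733, 0.361).

(-0.067, -1.733, 0.361)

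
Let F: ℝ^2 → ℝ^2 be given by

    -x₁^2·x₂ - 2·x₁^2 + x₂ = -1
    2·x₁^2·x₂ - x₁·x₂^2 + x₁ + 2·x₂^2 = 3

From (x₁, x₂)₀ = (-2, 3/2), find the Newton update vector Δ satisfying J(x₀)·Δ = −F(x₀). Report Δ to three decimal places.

(0.758, -0.298)

At (-2, 3/2): F = (-11.500, 16.000).
Jacobian J = [[-2·x₁·x₂ - 4·x₁, -x₁^2 + 1], [4·x₁·x₂ - x₂^2 + 1, 2·x₁^2 - 2·x₁·x₂ + 4·x₂]].
At the point, J = [[14.000, -3.000], [-13.250, 20.000]] (det J = 240.250).
Solving J·Δ = −F gives Δ = (0.758, -0.298).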